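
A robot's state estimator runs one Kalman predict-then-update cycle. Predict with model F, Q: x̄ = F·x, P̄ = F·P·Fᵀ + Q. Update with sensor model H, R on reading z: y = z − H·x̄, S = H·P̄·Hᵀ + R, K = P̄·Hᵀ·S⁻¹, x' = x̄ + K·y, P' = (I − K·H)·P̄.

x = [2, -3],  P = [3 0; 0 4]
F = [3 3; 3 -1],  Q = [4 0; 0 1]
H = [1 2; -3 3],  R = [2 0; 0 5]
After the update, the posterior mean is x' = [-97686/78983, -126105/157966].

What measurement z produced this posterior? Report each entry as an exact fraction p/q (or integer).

z = [-3, 1]

x̄ = F·x = [-3, 9]
P̄ = F·P·Fᵀ + Q = [67 15; 15 32]
S = H·P̄·Hᵀ + R = [257 -54; -54 626]
K = P̄·Hᵀ·S⁻¹ = [26149/78983 -17427/78983; 26104/78983 17373/157966]
x' − x̄ = [139263/78983, -1547799/157966] = K·y
y = (KᵀK)⁻¹·Kᵀ·(x' − x̄) = [-18, -35]
z = y + H·x̄ = [-18, -35] + [15, 36] = [-3, 1]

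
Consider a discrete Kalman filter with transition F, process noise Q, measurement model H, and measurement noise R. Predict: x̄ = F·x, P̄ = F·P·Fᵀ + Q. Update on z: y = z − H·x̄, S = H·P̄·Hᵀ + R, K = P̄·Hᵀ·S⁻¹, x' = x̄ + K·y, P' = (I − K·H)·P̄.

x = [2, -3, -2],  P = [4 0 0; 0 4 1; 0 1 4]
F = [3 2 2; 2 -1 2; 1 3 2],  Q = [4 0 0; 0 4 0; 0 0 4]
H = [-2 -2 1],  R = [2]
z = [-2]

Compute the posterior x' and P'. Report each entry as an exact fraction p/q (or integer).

x' = [-19/3, 313/249, -1011/83]
P' = [74/3 -22/3 34; -22/3 1276/249 -408/83; 34 -408/83 4800/83]

x̄ = F·x = [-4, 3, -11]
P̄ = F·P·Fᵀ + Q = [80 34 62; 34 36 16; 62 16 72]
y = z − H·x̄ = [7]
S = H·P̄·Hᵀ + R = [498]
K = P̄·Hᵀ·S⁻¹ = [-1/3; -62/249; -14/83]
x' = x̄ + K·y = [-19/3, 313/249, -1011/83]
P' = (I − K·H)·P̄ = [74/3 -22/3 34; -22/3 1276/249 -408/83; 34 -408/83 4800/83]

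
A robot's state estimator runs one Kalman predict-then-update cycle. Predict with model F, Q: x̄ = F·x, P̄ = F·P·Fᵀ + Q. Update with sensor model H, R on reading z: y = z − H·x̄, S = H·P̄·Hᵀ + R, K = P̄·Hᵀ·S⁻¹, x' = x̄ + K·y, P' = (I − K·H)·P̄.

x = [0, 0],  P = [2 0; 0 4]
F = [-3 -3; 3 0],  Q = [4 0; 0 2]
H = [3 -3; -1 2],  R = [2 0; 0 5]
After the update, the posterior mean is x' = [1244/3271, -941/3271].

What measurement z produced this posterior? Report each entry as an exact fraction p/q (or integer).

x̄ = F·x = [0, 0]
P̄ = F·P·Fᵀ + Q = [58 -18; -18 20]
S = H·P̄·Hᵀ + R = [1028 -456; -456 215]
K = P̄·Hᵀ·S⁻¹ = [1539/3271 1834/3271; 969/6542 1910/3271]
x' − x̄ = [1244/3271, -941/3271] = K·y
y = (KᵀK)⁻¹·Kᵀ·(x' − x̄) = [2, -1]
z = y + H·x̄ = [2, -1] + [0, 0] = [2, -1]

z = [2, -1]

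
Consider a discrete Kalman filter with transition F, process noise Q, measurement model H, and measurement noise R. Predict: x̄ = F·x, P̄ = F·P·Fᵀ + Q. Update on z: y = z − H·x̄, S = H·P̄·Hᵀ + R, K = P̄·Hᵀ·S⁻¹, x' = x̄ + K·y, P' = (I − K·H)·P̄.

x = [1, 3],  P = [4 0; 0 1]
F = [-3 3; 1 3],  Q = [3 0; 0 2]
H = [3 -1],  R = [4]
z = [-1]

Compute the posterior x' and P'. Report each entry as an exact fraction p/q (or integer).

x' = [213/67, 4906/469]
P' = [129/67 303/67; 303/67 6459/469]

x̄ = F·x = [6, 10]
P̄ = F·P·Fᵀ + Q = [48 -3; -3 15]
y = z − H·x̄ = [-9]
S = H·P̄·Hᵀ + R = [469]
K = P̄·Hᵀ·S⁻¹ = [21/67; -24/469]
x' = x̄ + K·y = [213/67, 4906/469]
P' = (I − K·H)·P̄ = [129/67 303/67; 303/67 6459/469]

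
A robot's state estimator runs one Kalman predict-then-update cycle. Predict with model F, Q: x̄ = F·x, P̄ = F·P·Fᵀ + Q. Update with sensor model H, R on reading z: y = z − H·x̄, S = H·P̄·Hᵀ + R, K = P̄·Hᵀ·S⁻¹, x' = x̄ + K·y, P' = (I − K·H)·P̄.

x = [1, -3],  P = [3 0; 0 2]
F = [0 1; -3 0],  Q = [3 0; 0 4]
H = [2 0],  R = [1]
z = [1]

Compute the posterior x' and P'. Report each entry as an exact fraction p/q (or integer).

x̄ = F·x = [-3, -3]
P̄ = F·P·Fᵀ + Q = [5 0; 0 31]
y = z − H·x̄ = [7]
S = H·P̄·Hᵀ + R = [21]
K = P̄·Hᵀ·S⁻¹ = [10/21; 0]
x' = x̄ + K·y = [1/3, -3]
P' = (I − K·H)·P̄ = [5/21 0; 0 31]

x' = [1/3, -3]
P' = [5/21 0; 0 31]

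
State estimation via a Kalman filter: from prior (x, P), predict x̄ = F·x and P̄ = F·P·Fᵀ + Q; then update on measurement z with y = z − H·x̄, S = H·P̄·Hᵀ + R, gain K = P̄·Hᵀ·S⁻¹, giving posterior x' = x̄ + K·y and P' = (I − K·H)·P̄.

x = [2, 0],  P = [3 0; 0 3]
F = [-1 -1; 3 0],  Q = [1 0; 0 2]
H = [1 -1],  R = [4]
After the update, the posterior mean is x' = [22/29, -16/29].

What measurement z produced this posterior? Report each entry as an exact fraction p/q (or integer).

z = [2]

x̄ = F·x = [-2, 6]
P̄ = F·P·Fᵀ + Q = [7 -9; -9 29]
S = H·P̄·Hᵀ + R = [58]
K = P̄·Hᵀ·S⁻¹ = [8/29; -19/29]
x' − x̄ = [80/29, -190/29] = K·y
y = (KᵀK)⁻¹·Kᵀ·(x' − x̄) = [10]
z = y + H·x̄ = [10] + [-8] = [2]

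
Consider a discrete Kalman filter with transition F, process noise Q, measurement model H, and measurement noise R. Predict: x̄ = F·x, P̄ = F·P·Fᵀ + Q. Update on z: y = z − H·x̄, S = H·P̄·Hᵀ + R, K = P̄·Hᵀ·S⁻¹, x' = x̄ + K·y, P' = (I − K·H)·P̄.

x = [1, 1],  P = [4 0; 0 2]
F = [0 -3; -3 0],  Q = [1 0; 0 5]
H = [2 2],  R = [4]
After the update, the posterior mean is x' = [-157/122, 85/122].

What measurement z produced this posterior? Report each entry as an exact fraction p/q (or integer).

z = [-1]

x̄ = F·x = [-3, -3]
P̄ = F·P·Fᵀ + Q = [19 0; 0 41]
S = H·P̄·Hᵀ + R = [244]
K = P̄·Hᵀ·S⁻¹ = [19/122; 41/122]
x' − x̄ = [209/122, 451/122] = K·y
y = (KᵀK)⁻¹·Kᵀ·(x' − x̄) = [11]
z = y + H·x̄ = [11] + [-12] = [-1]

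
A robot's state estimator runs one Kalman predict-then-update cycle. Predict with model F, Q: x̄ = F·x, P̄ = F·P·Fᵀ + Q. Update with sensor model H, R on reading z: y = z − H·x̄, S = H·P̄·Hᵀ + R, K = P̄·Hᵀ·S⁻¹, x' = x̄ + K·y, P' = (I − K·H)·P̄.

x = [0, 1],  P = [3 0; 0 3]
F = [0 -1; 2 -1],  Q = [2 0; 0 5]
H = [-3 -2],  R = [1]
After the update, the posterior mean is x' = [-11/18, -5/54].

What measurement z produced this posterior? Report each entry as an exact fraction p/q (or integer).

z = [2]

x̄ = F·x = [-1, -1]
P̄ = F·P·Fᵀ + Q = [5 3; 3 20]
S = H·P̄·Hᵀ + R = [162]
K = P̄·Hᵀ·S⁻¹ = [-7/54; -49/162]
x' − x̄ = [7/18, 49/54] = K·y
y = (KᵀK)⁻¹·Kᵀ·(x' − x̄) = [-3]
z = y + H·x̄ = [-3] + [5] = [2]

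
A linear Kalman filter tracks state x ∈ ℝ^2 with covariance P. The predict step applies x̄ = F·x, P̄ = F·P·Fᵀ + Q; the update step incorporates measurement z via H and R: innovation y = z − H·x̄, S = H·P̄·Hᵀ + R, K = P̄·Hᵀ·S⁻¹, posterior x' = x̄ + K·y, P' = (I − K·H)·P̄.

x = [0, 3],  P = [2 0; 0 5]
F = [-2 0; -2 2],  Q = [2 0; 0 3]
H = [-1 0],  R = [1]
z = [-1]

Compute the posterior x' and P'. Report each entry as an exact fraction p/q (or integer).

x' = [10/11, 74/11]
P' = [10/11 8/11; 8/11 277/11]

x̄ = F·x = [0, 6]
P̄ = F·P·Fᵀ + Q = [10 8; 8 31]
y = z − H·x̄ = [-1]
S = H·P̄·Hᵀ + R = [11]
K = P̄·Hᵀ·S⁻¹ = [-10/11; -8/11]
x' = x̄ + K·y = [10/11, 74/11]
P' = (I − K·H)·P̄ = [10/11 8/11; 8/11 277/11]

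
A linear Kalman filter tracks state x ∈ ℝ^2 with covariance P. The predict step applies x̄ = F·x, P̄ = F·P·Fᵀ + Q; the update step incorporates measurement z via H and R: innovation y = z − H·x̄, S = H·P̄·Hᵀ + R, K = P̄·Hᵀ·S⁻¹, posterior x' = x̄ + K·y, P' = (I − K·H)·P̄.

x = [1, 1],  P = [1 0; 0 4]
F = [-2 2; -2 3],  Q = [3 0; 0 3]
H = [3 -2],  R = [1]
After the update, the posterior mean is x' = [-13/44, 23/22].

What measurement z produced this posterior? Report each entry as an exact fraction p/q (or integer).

x̄ = F·x = [0, 1]
P̄ = F·P·Fᵀ + Q = [23 28; 28 43]
S = H·P̄·Hᵀ + R = [44]
K = P̄·Hᵀ·S⁻¹ = [13/44; -1/22]
x' − x̄ = [-13/44, 1/22] = K·y
y = (KᵀK)⁻¹·Kᵀ·(x' − x̄) = [-1]
z = y + H·x̄ = [-1] + [-2] = [-3]

z = [-3]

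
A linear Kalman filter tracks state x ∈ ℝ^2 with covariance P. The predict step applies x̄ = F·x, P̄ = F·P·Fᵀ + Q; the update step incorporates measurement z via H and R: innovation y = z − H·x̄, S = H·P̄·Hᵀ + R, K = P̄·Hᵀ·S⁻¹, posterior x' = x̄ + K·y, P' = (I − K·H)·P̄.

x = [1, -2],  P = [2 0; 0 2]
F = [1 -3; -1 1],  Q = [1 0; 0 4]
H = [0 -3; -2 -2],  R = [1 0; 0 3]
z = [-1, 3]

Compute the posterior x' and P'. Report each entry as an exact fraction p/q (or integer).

x̄ = F·x = [7, -3]
P̄ = F·P·Fᵀ + Q = [21 -8; -8 8]
y = z − H·x̄ = [-10, 11]
S = H·P̄·Hᵀ + R = [73 0; 0 55]
K = P̄·Hᵀ·S⁻¹ = [24/73 -26/55; -24/73 0]
x' = x̄ + K·y = [-543/365, 21/73]
P' = (I − K·H)·P̄ = [3287/4015 -8/73; -8/73 8/73]

x' = [-543/365, 21/73]
P' = [3287/4015 -8/73; -8/73 8/73]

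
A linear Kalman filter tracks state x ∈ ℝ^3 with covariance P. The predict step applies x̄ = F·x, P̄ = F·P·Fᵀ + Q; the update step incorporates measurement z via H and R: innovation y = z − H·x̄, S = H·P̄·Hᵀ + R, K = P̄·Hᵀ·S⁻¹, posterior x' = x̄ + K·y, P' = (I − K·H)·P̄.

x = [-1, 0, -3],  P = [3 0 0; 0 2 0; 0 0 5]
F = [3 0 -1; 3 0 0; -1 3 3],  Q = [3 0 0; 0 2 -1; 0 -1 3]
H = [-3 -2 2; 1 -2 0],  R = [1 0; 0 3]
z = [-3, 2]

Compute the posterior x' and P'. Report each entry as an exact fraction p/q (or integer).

x̄ = F·x = [0, -3, -8]
P̄ = F·P·Fᵀ + Q = [35 27 -24; 27 29 -10; -24 -10 69]
y = z − H·x̄ = [7, -4]
S = H·P̄·Hᵀ + R = [1400 111; 111 46]
K = P̄·Hᵀ·S⁻¹ = [-7413/52079 -3623/52079; -3873/52079 -25751/52079; 11024/52079 -31130/52079]
x' = x̄ + K·y = [-37399/52079, -80344/52079, -214944/52079]
P' = (I − K·H)·P̄ = [219437/52079 115153/52079 440602/52079; 115153/52079 96203/52079 266996/52079; 440602/52079 266996/52079 933411/52079]

x' = [-37399/52079, -80344/52079, -214944/52079]
P' = [219437/52079 115153/52079 440602/52079; 115153/52079 96203/52079 266996/52079; 440602/52079 266996/52079 933411/52079]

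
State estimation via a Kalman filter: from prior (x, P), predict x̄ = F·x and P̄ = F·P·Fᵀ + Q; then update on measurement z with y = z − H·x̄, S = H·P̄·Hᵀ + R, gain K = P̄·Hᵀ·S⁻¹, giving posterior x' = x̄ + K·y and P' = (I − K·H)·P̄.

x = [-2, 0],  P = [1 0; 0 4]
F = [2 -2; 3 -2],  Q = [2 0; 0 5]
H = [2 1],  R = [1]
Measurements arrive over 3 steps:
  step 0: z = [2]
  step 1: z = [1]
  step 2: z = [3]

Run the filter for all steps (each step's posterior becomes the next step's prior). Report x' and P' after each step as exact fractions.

step 0: x' = [76/69, -58/207], P' = [22/23 -110/69; -110/69 734/207]
step 1: x' = [77/618, 5761/7416], P' = [272/309 -2681/1854; -2681/1854 8059/2472]
step 2: x' = [455287/548721, 1446005/1097442], P' = [4347130/4938489 -7141751/4938489; -7141751/4938489 16100287/4938489]

step 0: x̄ = F·x = [-4, -6]
step 0: P̄ = F·P·Fᵀ + Q = [22 22; 22 30]
step 0: y = z − H·x̄ = [16]
step 0: S = H·P̄·Hᵀ + R = [207]
step 0: K = P̄·Hᵀ·S⁻¹ = [22/69; 74/207]
step 0: x' = x̄ + K·y = [76/69, -58/207]
step 0: P' = (I − K·H)·P̄ = [22/23 -110/69; -110/69 734/207]
step 1: x̄ = F·x = [572/207, 800/207]
step 1: P̄ = F·P·Fᵀ + Q = [6782/207 7424/207; 7424/207 9713/207]
step 1: y = z − H·x̄ = [-193/23]
step 1: S = H·P̄·Hᵀ + R = [7416/23]
step 1: K = P̄·Hᵀ·S⁻¹ = [583/1854; 2729/7416]
step 1: x' = x̄ + K·y = [77/618, 5761/7416]
step 1: P' = (I − K·H)·P̄ = [272/309 -2681/1854; -2681/1854 8059/2472]
step 2: x̄ = F·x = [-4837/3708, -4375/3708]
step 2: P̄ = F·P·Fᵀ + Q = [55861/1854 60779/1854; 60779/1854 8923/206]
step 2: y = z − H·x̄ = [2797/412]
step 2: S = H·P̄·Hᵀ + R = [60969/206]
step 2: K = P̄·Hᵀ·S⁻¹ = [172501/548721; 201865/548721]
step 2: x' = x̄ + K·y = [455287/548721, 1446005/1097442]
step 2: P' = (I − K·H)·P̄ = [4347130/4938489 -7141751/4938489; -7141751/4938489 16100287/4938489]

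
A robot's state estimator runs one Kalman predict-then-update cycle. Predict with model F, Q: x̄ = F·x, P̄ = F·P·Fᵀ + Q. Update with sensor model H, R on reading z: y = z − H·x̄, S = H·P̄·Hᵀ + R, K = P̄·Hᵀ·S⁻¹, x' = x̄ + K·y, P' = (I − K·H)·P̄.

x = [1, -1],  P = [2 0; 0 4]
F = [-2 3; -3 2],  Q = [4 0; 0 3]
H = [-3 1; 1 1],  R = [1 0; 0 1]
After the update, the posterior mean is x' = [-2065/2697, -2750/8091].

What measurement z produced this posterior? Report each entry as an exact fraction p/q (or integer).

z = [2, -1]

x̄ = F·x = [-5, -5]
P̄ = F·P·Fᵀ + Q = [48 36; 36 37]
S = H·P̄·Hᵀ + R = [254 -179; -179 158]
K = P̄·Hᵀ·S⁻¹ = [-676/2697 668/2697; 1849/8091 5833/8091]
x' − x̄ = [11420/2697, 37705/8091] = K·y
y = (KᵀK)⁻¹·Kᵀ·(x' − x̄) = [-8, 9]
z = y + H·x̄ = [-8, 9] + [10, -10] = [2, -1]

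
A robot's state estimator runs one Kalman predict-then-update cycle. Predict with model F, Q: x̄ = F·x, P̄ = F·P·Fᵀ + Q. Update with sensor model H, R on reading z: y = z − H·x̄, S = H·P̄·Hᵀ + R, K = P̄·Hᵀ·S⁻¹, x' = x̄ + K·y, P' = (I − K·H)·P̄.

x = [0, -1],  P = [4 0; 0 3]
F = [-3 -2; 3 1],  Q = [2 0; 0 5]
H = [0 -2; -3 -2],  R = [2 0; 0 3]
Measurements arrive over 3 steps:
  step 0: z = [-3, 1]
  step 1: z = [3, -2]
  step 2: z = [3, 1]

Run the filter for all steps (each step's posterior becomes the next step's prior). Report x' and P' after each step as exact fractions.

step 0: x̄ = F·x = [2, -1]
step 0: P̄ = F·P·Fᵀ + Q = [50 -42; -42 44]
step 0: y = z − H·x̄ = [-5, 5]
step 0: S = H·P̄·Hᵀ + R = [178 -76; -76 125]
step 0: K = P̄·Hᵀ·S⁻¹ = [2742/8237 -2682/8237; -4056/8237 38/8237]
step 0: x' = x̄ + K·y = [-10646/8237, 12233/8237]
step 0: P' = (I − K·H)·P̄ = [4510/8237 -2742/8237; -2742/8237 4056/8237]
step 1: x̄ = F·x = [7472/8237, -19705/8237]
step 1: P̄ = F·P·Fᵀ + Q = [40384/8237 -24024/8237; -24024/8237 69379/8237]
step 1: y = z − H·x̄ = [-14699/8237, -33468/8237]
step 1: S = H·P̄·Hᵀ + R = [293990/8237 133372/8237; 133372/8237 377395/8237]
step 1: K = P̄·Hᵀ·S⁻¹ = [1692552/5655109 -1693584/5655109; -2638857/5655109 -66686/5655109]
step 1: x' = x̄ + K·y = [8990776/5655109, -8548442/5655109]
step 1: P' = (I − K·H)·P̄ = [2821952/5655109 -1692552/5655109; -1692552/5655109 2638857/5655109]
step 2: x̄ = F·x = [-9875444/5655109, 18423886/5655109]
step 2: P̄ = F·P·Fᵀ + Q = [26952590/5655109 -15442314/5655109; -15442314/5655109 46156658/5655109]
step 2: y = z − H·x̄ = [53813099/5655109, 12876549/5655109]
step 2: S = H·P̄·Hᵀ + R = [195936850/5655109 91972748/5655109; 91972748/5655109 258857501/5655109]
step 2: K = P̄·Hᵀ·S⁻¹ = [159032994/533787071 -1116877158/3736509497; -248403714/533787071 -6569482/533787071]
step 2: x' = x̄ + K·y = [217886264/533787071, -639693022/533787071]
step 2: P' = (I − K·H)·P̄ = [1859031130/3736509497 -159032994/533787071; -159032994/533787071 248403714/533787071]

step 0: x' = [-10646/8237, 12233/8237], P' = [4510/8237 -2742/8237; -2742/8237 4056/8237]
step 1: x' = [8990776/5655109, -8548442/5655109], P' = [2821952/5655109 -1692552/5655109; -1692552/5655109 2638857/5655109]
step 2: x' = [217886264/533787071, -639693022/533787071], P' = [1859031130/3736509497 -159032994/533787071; -159032994/533787071 248403714/533787071]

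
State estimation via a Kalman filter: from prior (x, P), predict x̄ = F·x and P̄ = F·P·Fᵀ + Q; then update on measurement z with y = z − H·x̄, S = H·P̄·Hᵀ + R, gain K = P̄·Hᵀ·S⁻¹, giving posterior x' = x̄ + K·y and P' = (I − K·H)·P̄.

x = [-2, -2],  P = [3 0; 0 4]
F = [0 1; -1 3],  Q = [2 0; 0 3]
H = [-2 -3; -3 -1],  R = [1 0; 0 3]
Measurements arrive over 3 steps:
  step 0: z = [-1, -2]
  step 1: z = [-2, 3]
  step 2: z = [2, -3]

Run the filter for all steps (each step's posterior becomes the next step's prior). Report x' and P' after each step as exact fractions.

step 0: x̄ = F·x = [-2, -4]
step 0: P̄ = F·P·Fᵀ + Q = [6 12; 12 42]
step 0: y = z − H·x̄ = [-17, -12]
step 0: S = H·P̄·Hᵀ + R = [547 294; 294 171]
step 0: K = P̄·Hᵀ·S⁻¹ = [68/789 -766/2367; -302/789 478/2367]
step 0: x' = x̄ + K·y = [110/263, 22/263]
step 0: P' = (I − K·H)·P̄ = [338/789 -248/789; -248/789 266/789]
step 1: x̄ = F·x = [22/263, -44/263]
step 1: P̄ = F·P·Fᵀ + Q = [1844/789 1046/789; 1046/789 6587/789]
step 1: y = z − H·x̄ = [-614/263, 811/263]
step 1: S = H·P̄·Hᵀ + R = [80000/789 42331/789; 42331/789 31826/789]
step 1: K = P̄·Hᵀ·S⁻¹ = [77578/955851 -300746/955851; -119909/318617 62129/318617]
step 1: x' = x̄ + K·y = [-1028552/955851, 418219/318617]
step 1: P' = (I − K·H)·P̄ = [397756/955851 -97010/318617; -97010/318617 104643/318617]
step 2: x̄ = F·x = [418219/318617, 4792523/955851]
step 2: P̄ = F·P·Fᵀ + Q = [741877/318617 410939/318617; 410939/318617 7836850/955851]
step 2: y = z − H·x̄ = [482015/24509, 5688941/955851]
step 2: S = H·P̄·Hᵀ + R = [2440611/24509 1292957/24509; 1292957/24509 38131984/955851]
step 2: K = P̄·Hᵀ·S⁻¹ = [92153438/1137033957 -119239147/379011319; -142578761/379011319 73889951/379011319]
step 2: x' = x̄ + K·y = [1175819698/1137033957, -463987507/379011319]
step 2: P' = (I − K·H)·P̄ = [473087201/1137033957 -115369760/379011319; -115369760/379011319 124439427/379011319]

step 0: x' = [110/263, 22/263], P' = [338/789 -248/789; -248/789 266/789]
step 1: x' = [-1028552/955851, 418219/318617], P' = [397756/955851 -97010/318617; -97010/318617 104643/318617]
step 2: x' = [1175819698/1137033957, -463987507/379011319], P' = [473087201/1137033957 -115369760/379011319; -115369760/379011319 124439427/379011319]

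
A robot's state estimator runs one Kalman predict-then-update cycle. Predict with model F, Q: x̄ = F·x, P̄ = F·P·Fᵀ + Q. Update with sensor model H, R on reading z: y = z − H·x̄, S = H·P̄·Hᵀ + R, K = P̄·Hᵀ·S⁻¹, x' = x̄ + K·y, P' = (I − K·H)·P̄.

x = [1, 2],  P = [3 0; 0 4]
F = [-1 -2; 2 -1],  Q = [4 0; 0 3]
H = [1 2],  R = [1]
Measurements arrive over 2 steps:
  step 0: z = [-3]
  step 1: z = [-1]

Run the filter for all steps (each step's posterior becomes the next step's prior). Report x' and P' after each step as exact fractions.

step 0: x' = [-9/2, 20/27], P' = [65/4 -8; -8 113/27]
step 1: x' = [145543/45599, -96406/45599], P' = [225155/45599 -112322/45599; -112322/45599 67406/45599]

step 0: x̄ = F·x = [-5, 0]
step 0: P̄ = F·P·Fᵀ + Q = [23 2; 2 19]
step 0: y = z − H·x̄ = [2]
step 0: S = H·P̄·Hᵀ + R = [108]
step 0: K = P̄·Hᵀ·S⁻¹ = [1/4; 10/27]
step 0: x' = x̄ + K·y = [-9/2, 20/27]
step 0: P' = (I − K·H)·P̄ = [65/4 -8; -8 113/27]
step 1: x̄ = F·x = [163/54, -263/27]
step 1: P̄ = F·P·Fᵀ + Q = [539/108 -7/54; -7/54 2813/27]
step 1: y = z − H·x̄ = [835/54]
step 1: S = H·P̄·Hᵀ + R = [45599/108]
step 1: K = P̄·Hᵀ·S⁻¹ = [511/45599; 22490/45599]
step 1: x' = x̄ + K·y = [145543/45599, -96406/45599]
step 1: P' = (I − K·H)·P̄ = [225155/45599 -112322/45599; -112322/45599 67406/45599]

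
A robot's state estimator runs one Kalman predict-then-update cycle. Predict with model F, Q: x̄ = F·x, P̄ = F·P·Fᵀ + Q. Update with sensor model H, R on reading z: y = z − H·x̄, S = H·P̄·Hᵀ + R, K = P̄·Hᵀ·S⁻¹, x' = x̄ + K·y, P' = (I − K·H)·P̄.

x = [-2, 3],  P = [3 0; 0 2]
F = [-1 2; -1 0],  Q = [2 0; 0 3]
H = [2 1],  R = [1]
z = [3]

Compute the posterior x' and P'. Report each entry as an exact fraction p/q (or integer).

x' = [133/71, -38/71]
P' = [82/71 -135/71; -135/71 282/71]

x̄ = F·x = [8, 2]
P̄ = F·P·Fᵀ + Q = [13 3; 3 6]
y = z − H·x̄ = [-15]
S = H·P̄·Hᵀ + R = [71]
K = P̄·Hᵀ·S⁻¹ = [29/71; 12/71]
x' = x̄ + K·y = [133/71, -38/71]
P' = (I − K·H)·P̄ = [82/71 -135/71; -135/71 282/71]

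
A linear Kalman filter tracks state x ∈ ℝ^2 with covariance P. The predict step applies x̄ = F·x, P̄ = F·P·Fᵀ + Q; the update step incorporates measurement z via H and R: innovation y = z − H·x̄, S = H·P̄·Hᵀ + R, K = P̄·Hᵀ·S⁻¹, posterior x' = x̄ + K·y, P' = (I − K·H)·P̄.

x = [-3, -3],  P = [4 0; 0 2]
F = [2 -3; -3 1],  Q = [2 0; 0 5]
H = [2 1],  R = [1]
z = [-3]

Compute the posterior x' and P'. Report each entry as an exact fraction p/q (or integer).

x̄ = F·x = [3, 6]
P̄ = F·P·Fᵀ + Q = [36 -30; -30 43]
y = z − H·x̄ = [-15]
S = H·P̄·Hᵀ + R = [68]
K = P̄·Hᵀ·S⁻¹ = [21/34; -1/4]
x' = x̄ + K·y = [-213/34, 39/4]
P' = (I − K·H)·P̄ = [171/17 -39/2; -39/2 155/4]

x' = [-213/34, 39/4]
P' = [171/17 -39/2; -39/2 155/4]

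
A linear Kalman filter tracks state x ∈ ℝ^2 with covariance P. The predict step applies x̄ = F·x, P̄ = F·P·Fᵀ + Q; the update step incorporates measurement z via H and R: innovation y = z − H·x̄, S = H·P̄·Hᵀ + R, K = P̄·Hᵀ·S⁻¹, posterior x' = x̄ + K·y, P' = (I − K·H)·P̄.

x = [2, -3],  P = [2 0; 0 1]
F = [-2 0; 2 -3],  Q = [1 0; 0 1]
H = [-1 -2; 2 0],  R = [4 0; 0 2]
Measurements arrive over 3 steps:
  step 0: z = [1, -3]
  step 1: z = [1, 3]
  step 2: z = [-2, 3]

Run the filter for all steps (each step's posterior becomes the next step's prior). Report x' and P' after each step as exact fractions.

step 0: x̄ = F·x = [-4, 13]
step 0: P̄ = F·P·Fᵀ + Q = [9 -8; -8 18]
step 0: y = z − H·x̄ = [23, 5]
step 0: S = H·P̄·Hᵀ + R = [53 14; 14 38]
step 0: K = P̄·Hᵀ·S⁻¹ = [7/909 428/909; -140/303 -76/303]
step 0: x' = x̄ + K·y = [-445/303, 113/101]
step 0: P' = (I − K·H)·P̄ = [428/909 -76/303; -76/303 106/101]
step 1: x̄ = F·x = [890/303, -1907/303]
step 1: P̄ = F·P·Fᵀ + Q = [2621/909 -3080/909; -3080/909 13943/909]
step 1: y = z − H·x̄ = [-2621/303, -871/303]
step 1: S = H·P̄·Hᵀ + R = [49709/909 7078/909; 7078/909 12302/909]
step 1: K = P̄·Hᵀ·S⁻¹ = [3539/308813 129552/308813; -143874/308813 -71854/308813]
step 1: x' = x̄ + K·y = [504053/308813, -492501/308813]
step 1: P' = (I − K·H)·P̄ = [129552/308813 -71854/308813; -71854/308813 323675/308813]
step 2: x̄ = F·x = [-1008106/308813, 2485609/308813]
step 2: P̄ = F·P·Fᵀ + Q = [827021/308813 -949332/308813; -949332/308813 4602344/308813]
step 2: y = z − H·x̄ = [3345486/308813, 2942651/308813]
step 2: S = H·P̄·Hᵀ + R = [16674321/308813 2143286/308813; 2143286/308813 3925710/308813]
step 2: K = P̄·Hᵀ·S⁻¹ = [1071643/98546489 40936084/98546489; -45883356/98546489 -22611328/98546489]
step 2: x' = x̄ + K·y = [79985196/98546489, 80659389/98546489]
step 2: P' = (I − K·H)·P̄ = [40936084/98546489 -22611328/98546489; -22611328/98546489 103072376/98546489]

step 0: x' = [-445/303, 113/101], P' = [428/909 -76/303; -76/303 106/101]
step 1: x' = [504053/308813, -492501/308813], P' = [129552/308813 -71854/308813; -71854/308813 323675/308813]
step 2: x' = [79985196/98546489, 80659389/98546489], P' = [40936084/98546489 -22611328/98546489; -22611328/98546489 103072376/98546489]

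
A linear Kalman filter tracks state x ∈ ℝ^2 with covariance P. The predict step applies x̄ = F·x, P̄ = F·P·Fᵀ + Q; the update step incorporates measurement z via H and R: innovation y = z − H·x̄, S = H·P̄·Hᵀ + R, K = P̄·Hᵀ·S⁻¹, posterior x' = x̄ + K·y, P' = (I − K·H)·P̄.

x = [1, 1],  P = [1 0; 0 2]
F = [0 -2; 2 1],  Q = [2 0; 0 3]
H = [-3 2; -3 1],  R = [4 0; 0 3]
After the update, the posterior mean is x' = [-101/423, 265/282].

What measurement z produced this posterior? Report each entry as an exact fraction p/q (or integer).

x̄ = F·x = [-2, 3]
P̄ = F·P·Fᵀ + Q = [10 -4; -4 9]
S = H·P̄·Hᵀ + R = [178 144; 144 126]
K = P̄·Hᵀ·S⁻¹ = [3/47 -145/423; 21/47 -97/282]
x' − x̄ = [745/423, -581/282] = K·y
y = (KᵀK)⁻¹·Kᵀ·(x' − x̄) = [-10, -7]
z = y + H·x̄ = [-10, -7] + [12, 9] = [2, 2]

z = [2, 2]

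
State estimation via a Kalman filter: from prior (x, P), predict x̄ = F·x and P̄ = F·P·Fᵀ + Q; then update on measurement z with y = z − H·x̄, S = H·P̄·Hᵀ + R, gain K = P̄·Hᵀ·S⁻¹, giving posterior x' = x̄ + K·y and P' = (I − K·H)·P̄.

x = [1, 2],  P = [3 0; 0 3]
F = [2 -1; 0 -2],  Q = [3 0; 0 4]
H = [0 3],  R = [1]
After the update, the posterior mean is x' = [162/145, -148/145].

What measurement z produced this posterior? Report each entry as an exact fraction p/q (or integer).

z = [-3]

x̄ = F·x = [0, -4]
P̄ = F·P·Fᵀ + Q = [18 6; 6 16]
S = H·P̄·Hᵀ + R = [145]
K = P̄·Hᵀ·S⁻¹ = [18/145; 48/145]
x' − x̄ = [162/145, 432/145] = K·y
y = (KᵀK)⁻¹·Kᵀ·(x' − x̄) = [9]
z = y + H·x̄ = [9] + [-12] = [-3]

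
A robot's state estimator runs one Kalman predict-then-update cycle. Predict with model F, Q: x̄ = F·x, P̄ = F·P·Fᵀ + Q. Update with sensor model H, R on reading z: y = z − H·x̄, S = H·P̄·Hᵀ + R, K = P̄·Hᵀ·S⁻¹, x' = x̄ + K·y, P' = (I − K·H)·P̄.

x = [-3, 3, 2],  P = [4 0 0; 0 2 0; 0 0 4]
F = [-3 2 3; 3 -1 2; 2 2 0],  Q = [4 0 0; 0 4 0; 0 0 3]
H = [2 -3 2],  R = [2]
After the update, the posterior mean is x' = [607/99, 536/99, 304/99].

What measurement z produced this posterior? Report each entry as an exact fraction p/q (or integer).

z = [2]

x̄ = F·x = [21, -8, 0]
P̄ = F·P·Fᵀ + Q = [84 -16 -16; -16 58 20; -16 20 27]
S = H·P̄·Hᵀ + R = [792]
K = P̄·Hᵀ·S⁻¹ = [23/99; -83/396; -19/396]
x' − x̄ = [-1472/99, 1328/99, 304/99] = K·y
y = (KᵀK)⁻¹·Kᵀ·(x' − x̄) = [-64]
z = y + H·x̄ = [-64] + [66] = [2]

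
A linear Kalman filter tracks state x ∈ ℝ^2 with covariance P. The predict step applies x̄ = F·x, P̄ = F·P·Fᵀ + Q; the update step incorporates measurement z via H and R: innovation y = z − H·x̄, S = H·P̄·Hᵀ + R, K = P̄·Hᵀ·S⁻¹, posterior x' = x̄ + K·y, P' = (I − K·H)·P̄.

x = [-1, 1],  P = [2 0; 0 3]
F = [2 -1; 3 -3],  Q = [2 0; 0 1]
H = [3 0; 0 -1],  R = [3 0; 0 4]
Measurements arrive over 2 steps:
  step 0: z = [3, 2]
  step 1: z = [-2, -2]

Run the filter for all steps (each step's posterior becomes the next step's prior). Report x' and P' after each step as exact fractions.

step 0: x' = [561/677, -986/677], P' = [209/677 84/677; 84/677 2068/677]
step 1: x' = [-44673/106019, 180848/106019], P' = [31612/106019 13404/106019; 13404/106019 324532/106019]

step 0: x̄ = F·x = [-3, -6]
step 0: P̄ = F·P·Fᵀ + Q = [13 21; 21 46]
step 0: y = z − H·x̄ = [12, -4]
step 0: S = H·P̄·Hᵀ + R = [120 -63; -63 50]
step 0: K = P̄·Hᵀ·S⁻¹ = [209/677 -21/677; 84/677 -517/677]
step 0: x' = x̄ + K·y = [561/677, -986/677]
step 0: P' = (I − K·H)·P̄ = [209/677 84/677; 84/677 2068/677]
step 1: x̄ = F·x = [2108/677, 4641/677]
step 1: P̄ = F·P·Fᵀ + Q = [3922/677 6702/677; 6702/677 19658/677]
step 1: y = z − H·x̄ = [-7678/677, 3287/677]
step 1: S = H·P̄·Hᵀ + R = [37329/677 -20106/677; -20106/677 22366/677]
step 1: K = P̄·Hᵀ·S⁻¹ = [31612/106019 -3351/106019; 13404/106019 -81133/106019]
step 1: x' = x̄ + K·y = [-44673/106019, 180848/106019]
step 1: P' = (I − K·H)·P̄ = [31612/106019 13404/106019; 13404/106019 324532/106019]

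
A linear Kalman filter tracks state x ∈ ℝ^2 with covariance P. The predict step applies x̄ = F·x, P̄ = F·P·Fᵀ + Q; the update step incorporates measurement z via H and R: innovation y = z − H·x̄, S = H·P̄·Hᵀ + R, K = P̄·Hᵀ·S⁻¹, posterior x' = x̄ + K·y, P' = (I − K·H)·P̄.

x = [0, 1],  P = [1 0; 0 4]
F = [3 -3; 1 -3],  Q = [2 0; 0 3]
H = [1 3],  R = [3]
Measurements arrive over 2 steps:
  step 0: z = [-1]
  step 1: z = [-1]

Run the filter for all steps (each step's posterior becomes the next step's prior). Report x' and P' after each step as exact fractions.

step 0: x' = [-32/161, -183/644], P' = [843/161 -240/161; -240/161 479/644]
step 1: x' = [-10382/10913, -449/43652], P' = [546933/87304 -18693/10913; -18693/10913 33933/43652]

step 0: x̄ = F·x = [-3, -3]
step 0: P̄ = F·P·Fᵀ + Q = [47 39; 39 40]
step 0: y = z − H·x̄ = [11]
step 0: S = H·P̄·Hᵀ + R = [644]
step 0: K = P̄·Hᵀ·S⁻¹ = [41/161; 159/644]
step 0: x' = x̄ + K·y = [-32/161, -183/644]
step 0: P' = (I − K·H)·P̄ = [843/161 -240/161; -240/161 479/644]
step 1: x̄ = F·x = [165/644, 421/644]
step 1: P̄ = F·P·Fᵀ + Q = [53227/644 25947/644; 25947/644 15375/644]
step 1: y = z − H·x̄ = [-74/23]
step 1: S = H·P̄·Hᵀ + R = [12472/23]
step 1: K = P̄·Hᵀ·S⁻¹ = [4681/12472; 1287/6236]
step 1: x' = x̄ + K·y = [-10382/10913, -449/43652]
step 1: P' = (I − K·H)·P̄ = [546933/87304 -18693/10913; -18693/10913 33933/43652]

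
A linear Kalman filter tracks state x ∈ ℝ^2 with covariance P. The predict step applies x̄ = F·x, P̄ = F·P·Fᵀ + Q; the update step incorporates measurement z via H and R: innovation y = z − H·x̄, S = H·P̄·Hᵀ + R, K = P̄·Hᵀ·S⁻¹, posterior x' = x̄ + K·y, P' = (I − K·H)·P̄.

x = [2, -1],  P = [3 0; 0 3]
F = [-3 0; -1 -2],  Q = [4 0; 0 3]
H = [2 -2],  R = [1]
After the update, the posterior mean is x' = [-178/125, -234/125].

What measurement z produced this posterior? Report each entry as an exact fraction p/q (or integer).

x̄ = F·x = [-6, 0]
P̄ = F·P·Fᵀ + Q = [31 9; 9 18]
S = H·P̄·Hᵀ + R = [125]
K = P̄·Hᵀ·S⁻¹ = [44/125; -18/125]
x' − x̄ = [572/125, -234/125] = K·y
y = (KᵀK)⁻¹·Kᵀ·(x' − x̄) = [13]
z = y + H·x̄ = [13] + [-12] = [1]

z = [1]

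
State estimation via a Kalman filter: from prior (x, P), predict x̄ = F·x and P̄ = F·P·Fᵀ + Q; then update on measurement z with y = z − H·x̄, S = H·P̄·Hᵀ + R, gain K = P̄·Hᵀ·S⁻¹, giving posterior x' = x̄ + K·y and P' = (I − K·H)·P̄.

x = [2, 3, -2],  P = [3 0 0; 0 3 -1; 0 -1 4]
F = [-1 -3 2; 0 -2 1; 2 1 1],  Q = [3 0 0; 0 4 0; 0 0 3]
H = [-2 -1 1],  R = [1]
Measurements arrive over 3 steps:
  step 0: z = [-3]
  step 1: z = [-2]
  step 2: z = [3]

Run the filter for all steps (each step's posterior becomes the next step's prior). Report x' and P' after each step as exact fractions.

step 0: x̄ = F·x = [-15, -8, 5]
step 0: P̄ = F·P·Fᵀ + Q = [61 33 -6; 33 24 -1; -6 -1 20]
step 0: y = z − H·x̄ = [-46]
step 0: S = H·P̄·Hᵀ + R = [447]
step 0: K = P̄·Hᵀ·S⁻¹ = [-161/447; -91/447; 11/149]
step 0: x' = x̄ + K·y = [701/447, 610/447, 239/149]
step 0: P' = (I − K·H)·P̄ = [1346/447 100/447 877/149; 100/447 2447/447 852/149; 877/149 852/149 2617/149]
step 1: x̄ = F·x = [-1097/447, -503/447, 2729/447]
step 1: P̄ = F·P·Fᵀ + Q = [15518/447 10061/447 10306/447; 10061/447 9203/447 5263/447; 10306/447 5263/447 33059/447]
step 1: y = z − H·x̄ = [-6320/447]
step 1: S = H·P̄·Hᵀ + R = [93275/447]
step 1: K = P̄·Hᵀ·S⁻¹ = [-751/2275; -24062/93275; 7184/93275]
step 1: x' = x̄ + K·y = [1007/455, 47049/18655, 93577/18655]
step 1: P' = (I − K·H)·P̄ = [27247/2275 10779/2275 64522/2275; 10779/2275 625123/93275 1484939/93275; 64522/2275 1484939/93275 6782927/93275]
step 2: x̄ = F·x = [944/3731, -521/18655, 44640/3731]
step 2: P̄ = F·P·Fᵀ + Q = [336221/3731 1032099/18655 512557/3731; 1032099/18655 3716763/93275 1514158/18655; 512557/3731 1514158/18655 1099025/3731]
step 2: y = z − H·x̄ = [-158316/18655]
step 2: S = H·P̄·Hᵀ + R = [19152463/93275]
step 2: K = P̄·Hᵀ·S⁻¹ = [-9157620/19152463; -6466963/19152463; -5723015/19152463]
step 2: x' = x̄ + K·y = [82562176/19152463, 54347107/19152463, 277720428/19152463]
step 2: P' = (I − K·H)·P̄ = [826850737/19152463 424703295/19152463 2069247149/19152463; 424703295/19152463 314806276/19152463 1157745903/19152463; 2069247149/19152463 1157745903/19152463 5290517186/19152463]

step 0: x' = [701/447, 610/447, 239/149], P' = [1346/447 100/447 877/149; 100/447 2447/447 852/149; 877/149 852/149 2617/149]
step 1: x' = [1007/455, 47049/18655, 93577/18655], P' = [27247/2275 10779/2275 64522/2275; 10779/2275 625123/93275 1484939/93275; 64522/2275 1484939/93275 6782927/93275]
step 2: x' = [82562176/19152463, 54347107/19152463, 277720428/19152463], P' = [826850737/19152463 424703295/19152463 2069247149/19152463; 424703295/19152463 314806276/19152463 1157745903/19152463; 2069247149/19152463 1157745903/19152463 5290517186/19152463]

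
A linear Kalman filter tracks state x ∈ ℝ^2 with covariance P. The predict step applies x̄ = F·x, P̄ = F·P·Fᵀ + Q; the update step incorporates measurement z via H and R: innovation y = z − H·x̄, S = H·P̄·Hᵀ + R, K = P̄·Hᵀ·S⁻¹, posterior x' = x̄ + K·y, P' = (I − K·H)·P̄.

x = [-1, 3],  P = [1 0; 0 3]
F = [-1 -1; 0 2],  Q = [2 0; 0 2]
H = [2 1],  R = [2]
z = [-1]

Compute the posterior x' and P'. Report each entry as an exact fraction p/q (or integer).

x̄ = F·x = [-2, 6]
P̄ = F·P·Fᵀ + Q = [6 -6; -6 14]
y = z − H·x̄ = [-3]
S = H·P̄·Hᵀ + R = [16]
K = P̄·Hᵀ·S⁻¹ = [3/8; 1/8]
x' = x̄ + K·y = [-25/8, 45/8]
P' = (I − K·H)·P̄ = [15/4 -27/4; -27/4 55/4]

x' = [-25/8, 45/8]
P' = [15/4 -27/4; -27/4 55/4]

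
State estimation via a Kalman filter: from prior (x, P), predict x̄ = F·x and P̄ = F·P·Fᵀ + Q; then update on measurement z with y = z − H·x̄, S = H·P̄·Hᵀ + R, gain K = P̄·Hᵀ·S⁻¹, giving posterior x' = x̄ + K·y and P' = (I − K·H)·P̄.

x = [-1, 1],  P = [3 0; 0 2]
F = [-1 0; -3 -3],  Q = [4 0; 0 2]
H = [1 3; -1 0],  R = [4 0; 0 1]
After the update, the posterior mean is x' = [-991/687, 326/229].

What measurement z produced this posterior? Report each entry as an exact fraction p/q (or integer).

x̄ = F·x = [1, 0]
P̄ = F·P·Fᵀ + Q = [7 9; 9 47]
S = H·P̄·Hᵀ + R = [488 -34; -34 8]
K = P̄·Hᵀ·S⁻¹ = [17/1374 -565/687; 149/458 59/229]
x' − x̄ = [-1678/687, 326/229] = K·y
y = (KᵀK)⁻¹·Kᵀ·(x' − x̄) = [2, 3]
z = y + H·x̄ = [2, 3] + [1, -1] = [3, 2]

z = [3, 2]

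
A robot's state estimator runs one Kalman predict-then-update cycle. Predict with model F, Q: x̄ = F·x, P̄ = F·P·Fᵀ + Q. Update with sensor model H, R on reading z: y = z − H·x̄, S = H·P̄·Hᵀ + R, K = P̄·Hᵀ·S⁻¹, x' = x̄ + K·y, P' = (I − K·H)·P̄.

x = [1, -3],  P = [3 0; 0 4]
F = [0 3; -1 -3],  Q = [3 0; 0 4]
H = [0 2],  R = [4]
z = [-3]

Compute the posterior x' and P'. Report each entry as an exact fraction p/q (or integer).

x̄ = F·x = [-9, 8]
P̄ = F·P·Fᵀ + Q = [39 -36; -36 43]
y = z − H·x̄ = [-19]
S = H·P̄·Hᵀ + R = [176]
K = P̄·Hᵀ·S⁻¹ = [-9/22; 43/88]
x' = x̄ + K·y = [-27/22, -113/88]
P' = (I − K·H)·P̄ = [105/11 -9/11; -9/11 43/44]

x' = [-27/22, -113/88]
P' = [105/11 -9/11; -9/11 43/44]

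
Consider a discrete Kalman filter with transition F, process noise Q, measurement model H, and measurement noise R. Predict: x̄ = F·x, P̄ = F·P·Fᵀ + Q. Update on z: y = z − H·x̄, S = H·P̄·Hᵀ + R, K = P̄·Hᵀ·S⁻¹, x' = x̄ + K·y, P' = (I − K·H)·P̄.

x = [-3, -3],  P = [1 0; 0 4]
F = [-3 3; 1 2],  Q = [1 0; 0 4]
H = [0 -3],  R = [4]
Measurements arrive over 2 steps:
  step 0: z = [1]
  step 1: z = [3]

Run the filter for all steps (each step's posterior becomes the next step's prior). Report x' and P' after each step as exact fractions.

step 0: x' = [1638/193, -99/193], P' = [4909/193 84/193; 84/193 84/193]
step 1: x' = [-462348/57949, -51417/57949], P' = [3325849/57949 -57900/57949; -57900/57949 25412/57949]

step 0: x̄ = F·x = [0, -9]
step 0: P̄ = F·P·Fᵀ + Q = [46 21; 21 21]
step 0: y = z − H·x̄ = [-26]
step 0: S = H·P̄·Hᵀ + R = [193]
step 0: K = P̄·Hᵀ·S⁻¹ = [-63/193; -63/193]
step 0: x' = x̄ + K·y = [1638/193, -99/193]
step 0: P' = (I − K·H)·P̄ = [4909/193 84/193; 84/193 84/193]
step 1: x̄ = F·x = [-27, 1440/193]
step 1: P̄ = F·P·Fᵀ + Q = [226 -75; -75 6353/193]
step 1: y = z − H·x̄ = [4899/193]
step 1: S = H·P̄·Hᵀ + R = [57949/193]
step 1: K = P̄·Hᵀ·S⁻¹ = [43425/57949; -19059/57949]
step 1: x' = x̄ + K·y = [-462348/57949, -51417/57949]
step 1: P' = (I − K·H)·P̄ = [3325849/57949 -57900/57949; -57900/57949 25412/57949]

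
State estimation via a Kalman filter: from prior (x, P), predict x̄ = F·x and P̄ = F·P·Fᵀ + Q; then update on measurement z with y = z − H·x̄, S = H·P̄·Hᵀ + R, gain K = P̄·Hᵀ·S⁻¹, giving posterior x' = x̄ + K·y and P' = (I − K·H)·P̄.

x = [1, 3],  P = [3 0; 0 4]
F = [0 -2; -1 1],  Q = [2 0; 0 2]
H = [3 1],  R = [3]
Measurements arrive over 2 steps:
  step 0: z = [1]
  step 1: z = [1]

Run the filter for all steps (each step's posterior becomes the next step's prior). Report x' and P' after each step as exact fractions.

step 0: x' = [13/63, -1/42], P' = [76/63 -53/21; -53/21 101/14]
step 1: x' = [2218/4519, -11086/22595], P' = [4802/4519 -8880/4519; -8880/4519 116961/22595]

step 0: x̄ = F·x = [-6, 2]
step 0: P̄ = F·P·Fᵀ + Q = [18 -8; -8 9]
step 0: y = z − H·x̄ = [17]
step 0: S = H·P̄·Hᵀ + R = [126]
step 0: K = P̄·Hᵀ·S⁻¹ = [23/63; -5/42]
step 0: x' = x̄ + K·y = [13/63, -1/42]
step 0: P' = (I − K·H)·P̄ = [76/63 -53/21; -53/21 101/14]
step 1: x̄ = F·x = [1/21, -29/126]
step 1: P̄ = F·P·Fᵀ + Q = [216/7 -409/21; -409/21 1949/126]
step 1: y = z − H·x̄ = [137/126]
step 1: S = H·P̄·Hᵀ + R = [22595/126]
step 1: K = P̄·Hᵀ·S⁻¹ = [1842/4519; -5413/22595]
step 1: x' = x̄ + K·y = [2218/4519, -11086/22595]
step 1: P' = (I − K·H)·P̄ = [4802/4519 -8880/4519; -8880/4519 116961/22595]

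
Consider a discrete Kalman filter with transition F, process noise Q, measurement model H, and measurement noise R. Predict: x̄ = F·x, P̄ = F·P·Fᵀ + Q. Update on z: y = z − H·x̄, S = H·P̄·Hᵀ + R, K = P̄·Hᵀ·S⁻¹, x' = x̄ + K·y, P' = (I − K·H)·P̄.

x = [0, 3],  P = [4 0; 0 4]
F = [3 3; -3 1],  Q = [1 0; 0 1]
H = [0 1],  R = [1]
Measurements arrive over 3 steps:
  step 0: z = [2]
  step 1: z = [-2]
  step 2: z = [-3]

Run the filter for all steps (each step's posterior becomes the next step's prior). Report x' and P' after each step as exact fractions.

step 0: x' = [67/7, 85/42], P' = [415/7 -4/7; -4/7 41/42]
step 1: x' = [242184/22679, -46395/22679], P' = [415421/22679 -22143/22679; -22143/22679 22637/22679]
step 2: x' = [-440863/218869, -2087306/656607], P' = [3756897/218869 -589670/656607; -589670/656607 3916963/3939642]

step 0: x̄ = F·x = [9, 3]
step 0: P̄ = F·P·Fᵀ + Q = [73 -24; -24 41]
step 0: y = z − H·x̄ = [-1]
step 0: S = H·P̄·Hᵀ + R = [42]
step 0: K = P̄·Hᵀ·S⁻¹ = [-4/7; 41/42]
step 0: x' = x̄ + K·y = [67/7, 85/42]
step 0: P' = (I − K·H)·P̄ = [415/7 -4/7; -4/7 41/42]
step 1: x̄ = F·x = [487/14, -1121/42]
step 1: P̄ = F·P·Fᵀ + Q = [7463/14 -7381/14; -7381/14 22637/42]
step 1: y = z − H·x̄ = [1037/42]
step 1: S = H·P̄·Hᵀ + R = [22679/42]
step 1: K = P̄·Hᵀ·S⁻¹ = [-22143/22679; 22637/22679]
step 1: x' = x̄ + K·y = [242184/22679, -46395/22679]
step 1: P' = (I − K·H)·P̄ = [415421/22679 -22143/22679; -22143/22679 22637/22679]
step 2: x̄ = F·x = [587367/22679, -772947/22679]
step 2: P̄ = F·P·Fᵀ + Q = [3566627/22679 -3538020/22679; -3538020/22679 3916963/22679]
step 2: y = z − H·x̄ = [704910/22679]
step 2: S = H·P̄·Hᵀ + R = [3939642/22679]
step 2: K = P̄·Hᵀ·S⁻¹ = [-589670/656607; 3916963/3939642]
step 2: x' = x̄ + K·y = [-440863/218869, -2087306/656607]
step 2: P' = (I − K·H)·P̄ = [3756897/218869 -589670/656607; -589670/656607 3916963/3939642]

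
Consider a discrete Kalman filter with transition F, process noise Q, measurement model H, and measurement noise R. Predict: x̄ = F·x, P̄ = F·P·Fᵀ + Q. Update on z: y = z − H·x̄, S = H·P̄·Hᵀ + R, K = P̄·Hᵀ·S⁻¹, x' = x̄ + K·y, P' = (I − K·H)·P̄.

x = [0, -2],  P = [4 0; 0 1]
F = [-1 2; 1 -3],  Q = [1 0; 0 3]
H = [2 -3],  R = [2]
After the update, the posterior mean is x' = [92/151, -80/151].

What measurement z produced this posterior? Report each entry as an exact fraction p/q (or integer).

x̄ = F·x = [-4, 6]
P̄ = F·P·Fᵀ + Q = [9 -10; -10 16]
S = H·P̄·Hᵀ + R = [302]
K = P̄·Hᵀ·S⁻¹ = [24/151; -34/151]
x' − x̄ = [696/151, -986/151] = K·y
y = (KᵀK)⁻¹·Kᵀ·(x' − x̄) = [29]
z = y + H·x̄ = [29] + [-26] = [3]

z = [3]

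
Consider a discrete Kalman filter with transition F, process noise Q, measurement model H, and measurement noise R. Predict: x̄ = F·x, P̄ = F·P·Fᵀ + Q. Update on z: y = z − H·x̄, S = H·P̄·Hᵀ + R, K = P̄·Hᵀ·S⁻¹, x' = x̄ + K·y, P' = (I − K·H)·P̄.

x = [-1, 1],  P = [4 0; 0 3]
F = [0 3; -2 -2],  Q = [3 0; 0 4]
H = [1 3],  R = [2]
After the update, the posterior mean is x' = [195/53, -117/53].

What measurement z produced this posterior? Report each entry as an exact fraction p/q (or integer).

z = [-3]

x̄ = F·x = [3, 0]
P̄ = F·P·Fᵀ + Q = [30 -18; -18 32]
S = H·P̄·Hᵀ + R = [212]
K = P̄·Hᵀ·S⁻¹ = [-6/53; 39/106]
x' − x̄ = [36/53, -117/53] = K·y
y = (KᵀK)⁻¹·Kᵀ·(x' − x̄) = [-6]
z = y + H·x̄ = [-6] + [3] = [-3]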